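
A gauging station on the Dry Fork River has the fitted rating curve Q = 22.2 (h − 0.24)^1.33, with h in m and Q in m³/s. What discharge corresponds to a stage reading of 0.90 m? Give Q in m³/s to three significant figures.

Q = 22.2 × (0.90 − 0.24)^1.33 = 22.2 × 0.66^1.33 = 12.77 m³/s

12.8 m³/s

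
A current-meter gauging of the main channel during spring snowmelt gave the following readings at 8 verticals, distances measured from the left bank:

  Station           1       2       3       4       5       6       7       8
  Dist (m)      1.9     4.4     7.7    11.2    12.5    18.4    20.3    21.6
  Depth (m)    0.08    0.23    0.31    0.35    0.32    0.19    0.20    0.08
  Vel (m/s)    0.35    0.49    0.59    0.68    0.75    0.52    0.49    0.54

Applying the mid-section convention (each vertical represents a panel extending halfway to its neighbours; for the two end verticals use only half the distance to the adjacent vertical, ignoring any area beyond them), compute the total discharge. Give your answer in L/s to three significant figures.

2990 L/s

w_1 = (4.4 − 1.9)/2 = 1.25 m; q_1 = 0.35 × 0.08 × 1.25 = 0.03500 m³/s
w_2 = (7.7 − 1.9)/2 = 2.9 m; q_2 = 0.49 × 0.23 × 2.9 = 0.3268 m³/s
w_3 = (11.2 − 4.4)/2 = 3.4 m; q_3 = 0.59 × 0.31 × 3.4 = 0.6219 m³/s
w_4 = (12.5 − 7.7)/2 = 2.4 m; q_4 = 0.68 × 0.35 × 2.4 = 0.5712 m³/s
w_5 = (18.4 − 11.2)/2 = 3.6 m; q_5 = 0.75 × 0.32 × 3.6 = 0.8640 m³/s
w_6 = (20.3 − 12.5)/2 = 3.9 m; q_6 = 0.52 × 0.19 × 3.9 = 0.3853 m³/s
w_7 = (21.6 − 18.4)/2 = 1.6 m; q_7 = 0.49 × 0.20 × 1.6 = 0.1568 m³/s
w_8 = (21.6 − 20.3)/2 = 0.65 m; q_8 = 0.54 × 0.08 × 0.65 = 0.02808 m³/s
Q = Σ qᵢ = 2.989 m³/s
= 2.989 × 1000 = 2989 L/s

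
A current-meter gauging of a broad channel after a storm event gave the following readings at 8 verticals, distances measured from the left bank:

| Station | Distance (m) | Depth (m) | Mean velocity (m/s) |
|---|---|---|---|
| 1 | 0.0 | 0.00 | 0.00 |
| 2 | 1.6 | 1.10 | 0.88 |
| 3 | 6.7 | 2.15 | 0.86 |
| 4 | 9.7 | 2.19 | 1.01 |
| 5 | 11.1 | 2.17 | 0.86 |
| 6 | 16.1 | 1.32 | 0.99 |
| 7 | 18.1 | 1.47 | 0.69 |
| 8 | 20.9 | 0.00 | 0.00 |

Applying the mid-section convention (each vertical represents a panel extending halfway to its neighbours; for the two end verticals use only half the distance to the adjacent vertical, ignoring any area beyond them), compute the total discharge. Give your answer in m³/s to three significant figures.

28.6 m³/s

w_2 = (6.7 − 0.0)/2 = 3.35 m; q_2 = 0.88 × 1.10 × 3.35 = 3.243 m³/s
w_3 = (9.7 − 1.6)/2 = 4.05 m; q_3 = 0.86 × 2.15 × 4.05 = 7.488 m³/s
w_4 = (11.1 − 6.7)/2 = 2.2 m; q_4 = 1.01 × 2.19 × 2.2 = 4.866 m³/s
w_5 = (16.1 − 9.7)/2 = 3.2 m; q_5 = 0.86 × 2.17 × 3.2 = 5.972 m³/s
w_6 = (18.1 − 11.1)/2 = 3.5 m; q_6 = 0.99 × 1.32 × 3.5 = 4.574 m³/s
w_7 = (20.9 − 16.1)/2 = 2.4 m; q_7 = 0.69 × 1.47 × 2.4 = 2.434 m³/s
Stations 1, 8 contribute zero (depth or velocity is 0).
Q = Σ qᵢ = 28.58 m³/s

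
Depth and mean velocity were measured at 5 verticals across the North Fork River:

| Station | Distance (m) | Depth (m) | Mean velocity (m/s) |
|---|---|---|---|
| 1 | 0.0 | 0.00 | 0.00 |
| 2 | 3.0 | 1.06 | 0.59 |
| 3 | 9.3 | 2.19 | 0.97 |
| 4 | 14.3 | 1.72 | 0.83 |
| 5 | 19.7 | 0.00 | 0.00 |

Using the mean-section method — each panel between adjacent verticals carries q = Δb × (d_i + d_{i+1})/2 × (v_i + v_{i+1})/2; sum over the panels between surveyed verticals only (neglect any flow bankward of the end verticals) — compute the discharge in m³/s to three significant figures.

Panel 1-2: Δb = 3 m, d̄ = (0.00+1.06)/2 = 0.53, v̄ = (0.00+0.59)/2 = 0.295 → q = 3×0.53×0.295 = 0.4691 m³/s
Panel 2-3: Δb = 6.3 m, d̄ = (1.06+2.19)/2 = 1.625, v̄ = (0.59+0.97)/2 = 0.78 → q = 6.3×1.625×0.78 = 7.985 m³/s
Panel 3-4: Δb = 5 m, d̄ = (2.19+1.72)/2 = 1.955, v̄ = (0.97+0.83)/2 = 0.9 → q = 5×1.955×0.9 = 8.798 m³/s
Panel 4-5: Δb = 5.4 m, d̄ = (1.72+0.00)/2 = 0.86, v̄ = (0.83+0.00)/2 = 0.415 → q = 5.4×0.86×0.415 = 1.927 m³/s
Q = Σ q = 19.18 m³/s

19.2 m³/s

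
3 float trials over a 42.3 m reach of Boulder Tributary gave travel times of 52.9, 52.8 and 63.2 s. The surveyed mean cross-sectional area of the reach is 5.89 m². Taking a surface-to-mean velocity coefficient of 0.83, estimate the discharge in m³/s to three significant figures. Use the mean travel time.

t̄ = (52.9 + 52.8 + 63.2) / 3 = 56.3 s
v_surface = L / t̄ = 42.3 / 56.3 = 0.7513 m/s
v_mean = 0.83 × 0.7513 = 0.6236 m/s
Q = A × v_mean = 5.89 × 0.6236 = 3.673 m³/s

3.67 m³/s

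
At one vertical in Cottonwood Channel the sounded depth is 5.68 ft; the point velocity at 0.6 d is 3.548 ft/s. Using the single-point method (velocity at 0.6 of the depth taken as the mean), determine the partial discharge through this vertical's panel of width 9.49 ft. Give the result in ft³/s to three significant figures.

v̄ = v₀.₆ = 3.548 ft/s
q = v̄ × d × w = 3.548 × 5.68 × 9.49 = 191.2 ft³/s

191 ft³/s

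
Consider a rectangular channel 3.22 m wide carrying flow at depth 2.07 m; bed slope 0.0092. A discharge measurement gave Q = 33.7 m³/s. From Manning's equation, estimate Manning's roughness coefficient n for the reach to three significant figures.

0.0178

A = b·y = 3.22 × 2.07 = 6.665 m²
P = b + 2y = 3.22 + 2×2.07 = 7.360 m
R = A/P = 6.665/7.360 = 0.9056 m
n = (1/Q)·A·R^(2/3)·S^(1/2) = (1/33.7) × 6.665 × 0.9360 × 0.09592 = 0.01776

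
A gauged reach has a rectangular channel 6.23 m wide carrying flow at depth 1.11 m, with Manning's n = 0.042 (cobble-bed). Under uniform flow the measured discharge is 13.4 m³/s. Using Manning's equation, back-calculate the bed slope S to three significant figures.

A = b·y = 6.23 × 1.11 = 6.915 m²
P = b + 2y = 6.23 + 2×1.11 = 8.450 m
R = A/P = 6.915/8.450 = 0.8184 m
S = (Q·n / (1·A·R^(2/3)))² = (13.4×0.042 / (1×6.915×0.8749))² = 0.008653

0.00865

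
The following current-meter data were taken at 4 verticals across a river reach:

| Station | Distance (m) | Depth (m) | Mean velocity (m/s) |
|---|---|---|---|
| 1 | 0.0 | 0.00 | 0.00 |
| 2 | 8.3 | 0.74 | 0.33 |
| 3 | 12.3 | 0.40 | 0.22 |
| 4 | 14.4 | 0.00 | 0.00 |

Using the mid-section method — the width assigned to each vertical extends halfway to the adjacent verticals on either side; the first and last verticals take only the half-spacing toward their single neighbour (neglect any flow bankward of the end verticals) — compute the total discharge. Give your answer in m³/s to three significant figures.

1.77 m³/s

w_2 = (12.3 − 0.0)/2 = 6.15 m; q_2 = 0.33 × 0.74 × 6.15 = 1.502 m³/s
w_3 = (14.4 − 8.3)/2 = 3.05 m; q_3 = 0.22 × 0.40 × 3.05 = 0.2684 m³/s
Stations 1, 4 contribute zero (depth or velocity is 0).
Q = Σ qᵢ = 1.770 m³/s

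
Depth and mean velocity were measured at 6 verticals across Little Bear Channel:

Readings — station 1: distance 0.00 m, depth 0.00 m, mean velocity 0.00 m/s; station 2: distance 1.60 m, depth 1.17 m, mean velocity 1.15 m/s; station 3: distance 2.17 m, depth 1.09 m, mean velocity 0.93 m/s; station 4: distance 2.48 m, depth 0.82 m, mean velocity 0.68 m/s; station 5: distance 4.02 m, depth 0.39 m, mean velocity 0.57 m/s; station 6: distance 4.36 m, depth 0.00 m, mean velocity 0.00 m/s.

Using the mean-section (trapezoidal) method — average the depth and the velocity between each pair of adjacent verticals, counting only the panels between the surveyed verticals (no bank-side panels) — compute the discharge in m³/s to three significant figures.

2.05 m³/s

Panel 1-2: Δb = 1.6 m, d̄ = (0.00+1.17)/2 = 0.585, v̄ = (0.00+1.15)/2 = 0.575 → q = 1.6×0.585×0.575 = 0.5382 m³/s
Panel 2-3: Δb = 0.57 m, d̄ = (1.17+1.09)/2 = 1.13, v̄ = (1.15+0.93)/2 = 1.04 → q = 0.57×1.13×1.04 = 0.6699 m³/s
Panel 3-4: Δb = 0.31 m, d̄ = (1.09+0.82)/2 = 0.955, v̄ = (0.93+0.68)/2 = 0.805 → q = 0.31×0.955×0.805 = 0.2383 m³/s
Panel 4-5: Δb = 1.54 m, d̄ = (0.82+0.39)/2 = 0.605, v̄ = (0.68+0.57)/2 = 0.625 → q = 1.54×0.605×0.625 = 0.5823 m³/s
Panel 5-6: Δb = 0.34 m, d̄ = (0.39+0.00)/2 = 0.195, v̄ = (0.57+0.00)/2 = 0.285 → q = 0.34×0.195×0.285 = 0.01890 m³/s
Q = Σ q = 2.048 m³/s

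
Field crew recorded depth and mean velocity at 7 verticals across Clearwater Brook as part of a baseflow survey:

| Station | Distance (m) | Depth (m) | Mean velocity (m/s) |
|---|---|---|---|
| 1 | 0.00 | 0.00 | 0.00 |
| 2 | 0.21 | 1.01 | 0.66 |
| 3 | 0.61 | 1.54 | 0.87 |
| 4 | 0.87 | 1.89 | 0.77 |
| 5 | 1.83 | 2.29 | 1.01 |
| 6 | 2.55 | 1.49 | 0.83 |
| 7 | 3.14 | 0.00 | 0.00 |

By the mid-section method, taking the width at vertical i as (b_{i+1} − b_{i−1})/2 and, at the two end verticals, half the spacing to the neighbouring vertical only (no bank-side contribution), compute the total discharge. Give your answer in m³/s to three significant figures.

4.29 m³/s

w_2 = (0.61 − 0.00)/2 = 0.305 m; q_2 = 0.66 × 1.01 × 0.305 = 0.2033 m³/s
w_3 = (0.87 − 0.21)/2 = 0.33 m; q_3 = 0.87 × 1.54 × 0.33 = 0.4421 m³/s
w_4 = (1.83 − 0.61)/2 = 0.61 m; q_4 = 0.77 × 1.89 × 0.61 = 0.8877 m³/s
w_5 = (2.55 − 0.87)/2 = 0.84 m; q_5 = 1.01 × 2.29 × 0.84 = 1.943 m³/s
w_6 = (3.14 − 1.83)/2 = 0.655 m; q_6 = 0.83 × 1.49 × 0.655 = 0.8100 m³/s
Stations 1, 7 contribute zero (depth or velocity is 0).
Q = Σ qᵢ = 4.286 m³/s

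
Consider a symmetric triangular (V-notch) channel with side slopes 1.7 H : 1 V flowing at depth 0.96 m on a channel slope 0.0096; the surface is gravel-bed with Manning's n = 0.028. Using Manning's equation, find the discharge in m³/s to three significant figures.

3.04 m³/s

A = z·y² = 1.7×0.96² = 1.567 m²
P = 2y√(1+z²) = 2×0.96×√(1+1.7²) = 3.787 m
R = A/P = 1.567/3.787 = 0.4137 m
Q = (1/n)·A·R^(2/3)·S^(1/2) = (1/0.028) × 1.567 × 0.4137^(2/3) × 0.0096^(1/2) = 3.044 m³/s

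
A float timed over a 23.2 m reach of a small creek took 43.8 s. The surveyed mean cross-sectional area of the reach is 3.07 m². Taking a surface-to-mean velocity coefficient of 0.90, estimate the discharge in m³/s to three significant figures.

1.46 m³/s

v_surface = L / t̄ = 23.2 / 43.8 = 0.5297 m/s
v_mean = 0.90 × 0.5297 = 0.4767 m/s
Q = A × v_mean = 3.07 × 0.4767 = 1.464 m³/s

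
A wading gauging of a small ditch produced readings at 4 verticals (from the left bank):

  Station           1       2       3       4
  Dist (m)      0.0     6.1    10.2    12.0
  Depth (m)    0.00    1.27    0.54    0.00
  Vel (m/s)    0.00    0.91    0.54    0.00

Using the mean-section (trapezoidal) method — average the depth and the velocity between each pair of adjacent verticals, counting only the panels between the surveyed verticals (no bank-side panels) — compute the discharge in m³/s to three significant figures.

Panel 1-2: Δb = 6.1 m, d̄ = (0.00+1.27)/2 = 0.635, v̄ = (0.00+0.91)/2 = 0.455 → q = 6.1×0.635×0.455 = 1.762 m³/s
Panel 2-3: Δb = 4.1 m, d̄ = (1.27+0.54)/2 = 0.905, v̄ = (0.91+0.54)/2 = 0.725 → q = 4.1×0.905×0.725 = 2.690 m³/s
Panel 3-4: Δb = 1.8 m, d̄ = (0.54+0.00)/2 = 0.27, v̄ = (0.54+0.00)/2 = 0.27 → q = 1.8×0.27×0.27 = 0.1312 m³/s
Q = Σ q = 4.584 m³/s

4.58 m³/s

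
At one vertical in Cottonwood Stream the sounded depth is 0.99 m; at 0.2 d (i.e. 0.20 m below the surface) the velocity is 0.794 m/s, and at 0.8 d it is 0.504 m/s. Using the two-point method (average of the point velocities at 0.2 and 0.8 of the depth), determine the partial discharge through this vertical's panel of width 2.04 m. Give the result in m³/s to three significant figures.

1.31 m³/s

v̄ = (0.794 + 0.504) / 2 = 0.6490 m/s
q = v̄ × d × w = 0.6490 × 0.99 × 2.04 = 1.311 m³/s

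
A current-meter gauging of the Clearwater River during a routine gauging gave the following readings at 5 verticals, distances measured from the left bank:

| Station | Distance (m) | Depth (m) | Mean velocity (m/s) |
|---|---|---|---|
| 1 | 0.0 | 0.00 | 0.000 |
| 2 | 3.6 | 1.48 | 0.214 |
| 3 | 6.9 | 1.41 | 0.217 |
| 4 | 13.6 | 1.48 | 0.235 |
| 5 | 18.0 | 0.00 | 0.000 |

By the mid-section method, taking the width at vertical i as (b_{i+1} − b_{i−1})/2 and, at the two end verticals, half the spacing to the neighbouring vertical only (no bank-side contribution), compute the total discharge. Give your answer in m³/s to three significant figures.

w_2 = (6.9 − 0.0)/2 = 3.45 m; q_2 = 0.214 × 1.48 × 3.45 = 1.093 m³/s
w_3 = (13.6 − 3.6)/2 = 5 m; q_3 = 0.217 × 1.41 × 5 = 1.530 m³/s
w_4 = (18.0 − 6.9)/2 = 5.55 m; q_4 = 0.235 × 1.48 × 5.55 = 1.930 m³/s
Stations 1, 5 contribute zero (depth or velocity is 0).
Q = Σ qᵢ = 4.553 m³/s

4.55 m³/s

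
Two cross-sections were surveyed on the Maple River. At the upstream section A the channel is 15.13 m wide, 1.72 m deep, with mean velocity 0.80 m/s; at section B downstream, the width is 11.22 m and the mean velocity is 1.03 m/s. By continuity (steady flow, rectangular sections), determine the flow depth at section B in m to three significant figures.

Q = A₁V₁ = (15.13×1.72) × 0.80 = 20.82 m³/s
d₂ = Q/(b₂ V₂) = 20.82/(11.22×1.03) = 1.801 m

1.80 m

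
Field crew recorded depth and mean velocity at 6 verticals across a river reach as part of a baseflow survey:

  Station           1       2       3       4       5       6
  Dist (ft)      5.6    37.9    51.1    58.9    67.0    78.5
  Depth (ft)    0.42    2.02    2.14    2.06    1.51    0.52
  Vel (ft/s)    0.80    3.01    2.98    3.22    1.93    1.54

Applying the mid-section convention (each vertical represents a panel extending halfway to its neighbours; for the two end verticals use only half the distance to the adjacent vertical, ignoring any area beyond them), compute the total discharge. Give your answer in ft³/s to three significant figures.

w_1 = (37.9 − 5.6)/2 = 16.15 ft; q_1 = 0.80 × 0.42 × 16.15 = 5.426 ft³/s
w_2 = (51.1 − 5.6)/2 = 22.75 ft; q_2 = 3.01 × 2.02 × 22.75 = 138.3 ft³/s
w_3 = (58.9 − 37.9)/2 = 10.5 ft; q_3 = 2.98 × 2.14 × 10.5 = 66.96 ft³/s
w_4 = (67.0 − 51.1)/2 = 7.95 ft; q_4 = 3.22 × 2.06 × 7.95 = 52.73 ft³/s
w_5 = (78.5 − 58.9)/2 = 9.8 ft; q_5 = 1.93 × 1.51 × 9.8 = 28.56 ft³/s
w_6 = (78.5 − 67.0)/2 = 5.75 ft; q_6 = 1.54 × 0.52 × 5.75 = 4.605 ft³/s
Q = Σ qᵢ = 296.6 ft³/s

297 ft³/s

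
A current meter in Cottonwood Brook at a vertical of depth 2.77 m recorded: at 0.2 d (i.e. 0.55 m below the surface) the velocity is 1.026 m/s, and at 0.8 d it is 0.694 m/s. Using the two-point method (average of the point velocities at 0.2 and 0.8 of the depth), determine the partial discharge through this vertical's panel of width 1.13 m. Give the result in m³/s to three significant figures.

v̄ = (1.026 + 0.694) / 2 = 0.8600 m/s
q = v̄ × d × w = 0.8600 × 2.77 × 1.13 = 2.692 m³/s

2.69 m³/s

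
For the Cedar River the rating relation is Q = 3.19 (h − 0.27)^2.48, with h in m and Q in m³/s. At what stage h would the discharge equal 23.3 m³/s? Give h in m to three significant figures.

h − h₀ = (Q/C)^(1/b) = (23.3/3.19)^(1/2.48) = 2.230 m
h = 0.27 + 2.230 = 2.500 m

2.50 m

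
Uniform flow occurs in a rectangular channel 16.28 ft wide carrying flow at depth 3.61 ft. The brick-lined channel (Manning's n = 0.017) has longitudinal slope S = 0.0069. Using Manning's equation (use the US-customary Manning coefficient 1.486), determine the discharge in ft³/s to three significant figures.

A = b·y = 16.28 × 3.61 = 58.77 ft²
P = b + 2y = 16.28 + 2×3.61 = 23.50 ft
R = A/P = 58.77/23.50 = 2.501 ft
Q = (1.486/n)·A·R^(2/3)·S^(1/2) = (1.486/0.017) × 58.77 × 2.501^(2/3) × 0.0069^(1/2) = 786.2 ft³/s

786 ft³/s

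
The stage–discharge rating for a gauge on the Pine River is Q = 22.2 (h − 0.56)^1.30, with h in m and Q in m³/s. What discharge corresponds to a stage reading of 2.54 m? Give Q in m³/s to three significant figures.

54.0 m³/s

Q = 22.2 × (2.54 − 0.56)^1.30 = 22.2 × 1.98^1.30 = 53.95 m³/s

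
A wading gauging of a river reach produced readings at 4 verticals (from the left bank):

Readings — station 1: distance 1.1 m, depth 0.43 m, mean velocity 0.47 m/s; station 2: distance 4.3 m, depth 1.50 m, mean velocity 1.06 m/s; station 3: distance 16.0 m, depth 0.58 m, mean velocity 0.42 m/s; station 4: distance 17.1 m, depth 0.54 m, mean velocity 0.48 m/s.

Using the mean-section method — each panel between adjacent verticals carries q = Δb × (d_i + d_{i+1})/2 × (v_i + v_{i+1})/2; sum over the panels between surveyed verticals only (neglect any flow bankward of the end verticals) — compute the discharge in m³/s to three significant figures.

11.6 m³/s

Panel 1-2: Δb = 3.2 m, d̄ = (0.43+1.50)/2 = 0.965, v̄ = (0.47+1.06)/2 = 0.765 → q = 3.2×0.965×0.765 = 2.362 m³/s
Panel 2-3: Δb = 11.7 m, d̄ = (1.50+0.58)/2 = 1.04, v̄ = (1.06+0.42)/2 = 0.74 → q = 11.7×1.04×0.74 = 9.004 m³/s
Panel 3-4: Δb = 1.1 m, d̄ = (0.58+0.54)/2 = 0.56, v̄ = (0.42+0.48)/2 = 0.45 → q = 1.1×0.56×0.45 = 0.2772 m³/s
Q = Σ q = 11.64 m³/s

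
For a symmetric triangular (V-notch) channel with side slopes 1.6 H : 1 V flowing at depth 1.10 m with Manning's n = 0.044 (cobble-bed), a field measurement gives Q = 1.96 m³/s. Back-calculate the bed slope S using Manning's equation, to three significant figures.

A = z·y² = 1.6×1.10² = 1.936 m²
P = 2y√(1+z²) = 2×1.10×√(1+1.6²) = 4.151 m
R = A/P = 1.936/4.151 = 0.4664 m
S = (Q·n / (1·A·R^(2/3)))² = (1.96×0.044 / (1×1.936×0.6014))² = 0.005486

0.00549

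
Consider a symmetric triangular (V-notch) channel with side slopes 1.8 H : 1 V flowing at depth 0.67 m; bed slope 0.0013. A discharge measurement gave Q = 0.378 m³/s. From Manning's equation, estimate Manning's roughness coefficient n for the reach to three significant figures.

A = z·y² = 1.8×0.67² = 0.8080 m²
P = 2y√(1+z²) = 2×0.67×√(1+1.8²) = 2.759 m
R = A/P = 0.8080/2.759 = 0.2928 m
n = (1/Q)·A·R^(2/3)·S^(1/2) = (1/0.378) × 0.8080 × 0.4410 × 0.03606 = 0.03399

0.0340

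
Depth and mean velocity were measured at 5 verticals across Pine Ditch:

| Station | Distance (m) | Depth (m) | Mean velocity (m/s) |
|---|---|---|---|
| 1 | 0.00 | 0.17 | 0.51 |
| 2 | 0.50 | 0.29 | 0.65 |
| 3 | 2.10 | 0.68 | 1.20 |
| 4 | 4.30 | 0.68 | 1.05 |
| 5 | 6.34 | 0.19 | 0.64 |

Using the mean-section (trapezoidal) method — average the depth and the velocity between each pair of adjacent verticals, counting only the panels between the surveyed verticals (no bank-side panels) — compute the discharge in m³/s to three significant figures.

Panel 1-2: Δb = 0.5 m, d̄ = (0.17+0.29)/2 = 0.23, v̄ = (0.51+0.65)/2 = 0.58 → q = 0.5×0.23×0.58 = 0.06670 m³/s
Panel 2-3: Δb = 1.6 m, d̄ = (0.29+0.68)/2 = 0.485, v̄ = (0.65+1.20)/2 = 0.925 → q = 1.6×0.485×0.925 = 0.7178 m³/s
Panel 3-4: Δb = 2.2 m, d̄ = (0.68+0.68)/2 = 0.68, v̄ = (1.20+1.05)/2 = 1.125 → q = 2.2×0.68×1.125 = 1.683 m³/s
Panel 4-5: Δb = 2.04 m, d̄ = (0.68+0.19)/2 = 0.435, v̄ = (1.05+0.64)/2 = 0.845 → q = 2.04×0.435×0.845 = 0.7499 m³/s
Q = Σ q = 3.217 m³/s

3.22 m³/s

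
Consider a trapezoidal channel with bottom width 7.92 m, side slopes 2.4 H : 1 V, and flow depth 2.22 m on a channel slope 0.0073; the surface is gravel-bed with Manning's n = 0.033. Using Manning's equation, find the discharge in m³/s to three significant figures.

100 m³/s

A = (b + z·y)·y = (7.92 + 2.4×2.22)×2.22 = 29.41 m²
P = b + 2y√(1+z²) = 7.92 + 2×2.22×√(1+2.4²) = 19.46 m
R = A/P = 29.41/19.46 = 1.511 m
Q = (1/n)·A·R^(2/3)·S^(1/2) = (1/0.033) × 29.41 × 1.511^(2/3) × 0.0073^(1/2) = 100.3 m³/s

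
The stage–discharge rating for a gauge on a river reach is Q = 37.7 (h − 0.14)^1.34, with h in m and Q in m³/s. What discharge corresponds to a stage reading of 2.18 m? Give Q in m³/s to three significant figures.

98.0 m³/s

Q = 37.7 × (2.18 − 0.14)^1.34 = 37.7 × 2.04^1.34 = 98.00 m³/s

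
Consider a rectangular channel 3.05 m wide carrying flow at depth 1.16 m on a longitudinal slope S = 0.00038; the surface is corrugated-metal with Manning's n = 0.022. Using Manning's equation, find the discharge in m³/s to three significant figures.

2.37 m³/s

A = b·y = 3.05 × 1.16 = 3.538 m²
P = b + 2y = 3.05 + 2×1.16 = 5.370 m
R = A/P = 3.538/5.370 = 0.6588 m
Q = (1/n)·A·R^(2/3)·S^(1/2) = (1/0.022) × 3.538 × 0.6588^(2/3) × 0.00038^(1/2) = 2.374 m³/s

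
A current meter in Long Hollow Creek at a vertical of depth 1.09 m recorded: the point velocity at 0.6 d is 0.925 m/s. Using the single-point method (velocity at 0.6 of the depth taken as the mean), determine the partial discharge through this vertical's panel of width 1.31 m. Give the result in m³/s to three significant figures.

v̄ = v₀.₆ = 0.925 m/s
q = v̄ × d × w = 0.9250 × 1.09 × 1.31 = 1.321 m³/s

1.32 m³/s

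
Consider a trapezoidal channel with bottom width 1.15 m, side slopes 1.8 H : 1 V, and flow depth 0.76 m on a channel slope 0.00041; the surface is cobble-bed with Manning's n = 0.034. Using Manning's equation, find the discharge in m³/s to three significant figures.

A = (b + z·y)·y = (1.15 + 1.8×0.76)×0.76 = 1.914 m²
P = b + 2y√(1+z²) = 1.15 + 2×0.76×√(1+1.8²) = 4.280 m
R = A/P = 1.914/4.280 = 0.4471 m
Q = (1/n)·A·R^(2/3)·S^(1/2) = (1/0.034) × 1.914 × 0.4471^(2/3) × 0.00041^(1/2) = 0.6664 m³/s

0.666 m³/s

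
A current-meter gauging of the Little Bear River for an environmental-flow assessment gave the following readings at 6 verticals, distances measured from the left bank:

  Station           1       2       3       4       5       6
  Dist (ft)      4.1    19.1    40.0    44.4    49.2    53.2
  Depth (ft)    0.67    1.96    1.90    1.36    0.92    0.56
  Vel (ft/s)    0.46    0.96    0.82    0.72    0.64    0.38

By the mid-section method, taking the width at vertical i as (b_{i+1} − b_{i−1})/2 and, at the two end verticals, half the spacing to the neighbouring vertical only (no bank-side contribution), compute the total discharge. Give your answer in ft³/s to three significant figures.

w_1 = (19.1 − 4.1)/2 = 7.5 ft; q_1 = 0.46 × 0.67 × 7.5 = 2.312 ft³/s
w_2 = (40.0 − 4.1)/2 = 17.95 ft; q_2 = 0.96 × 1.96 × 17.95 = 33.77 ft³/s
w_3 = (44.4 − 19.1)/2 = 12.65 ft; q_3 = 0.82 × 1.90 × 12.65 = 19.71 ft³/s
w_4 = (49.2 − 40.0)/2 = 4.6 ft; q_4 = 0.72 × 1.36 × 4.6 = 4.504 ft³/s
w_5 = (53.2 − 44.4)/2 = 4.4 ft; q_5 = 0.64 × 0.92 × 4.4 = 2.591 ft³/s
w_6 = (53.2 − 49.2)/2 = 2 ft; q_6 = 0.38 × 0.56 × 2 = 0.4256 ft³/s
Q = Σ qᵢ = 63.32 ft³/s

63.3 ft³/s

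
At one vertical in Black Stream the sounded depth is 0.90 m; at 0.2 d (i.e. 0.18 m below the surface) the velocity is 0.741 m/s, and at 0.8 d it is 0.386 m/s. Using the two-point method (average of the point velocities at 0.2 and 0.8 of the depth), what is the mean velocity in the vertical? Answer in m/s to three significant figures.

v̄ = (0.741 + 0.386) / 2 = 0.5635 m/s

0.564 m/s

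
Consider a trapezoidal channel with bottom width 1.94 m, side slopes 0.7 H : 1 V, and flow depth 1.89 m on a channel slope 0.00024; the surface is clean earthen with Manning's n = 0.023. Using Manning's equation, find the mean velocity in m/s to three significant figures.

0.647 m/s

A = (b + z·y)·y = (1.94 + 0.7×1.89)×1.89 = 6.167 m²
P = b + 2y√(1+z²) = 1.94 + 2×1.89×√(1+0.7²) = 6.554 m
R = A/P = 6.167/6.554 = 0.9410 m
Q = (1/n)·A·R^(2/3)·S^(1/2) = (1/0.023) × 6.167 × 0.9410^(2/3) × 0.00024^(1/2) = 3.989 m³/s
V = Q/A = 3.989/6.167 = 0.6468 m/s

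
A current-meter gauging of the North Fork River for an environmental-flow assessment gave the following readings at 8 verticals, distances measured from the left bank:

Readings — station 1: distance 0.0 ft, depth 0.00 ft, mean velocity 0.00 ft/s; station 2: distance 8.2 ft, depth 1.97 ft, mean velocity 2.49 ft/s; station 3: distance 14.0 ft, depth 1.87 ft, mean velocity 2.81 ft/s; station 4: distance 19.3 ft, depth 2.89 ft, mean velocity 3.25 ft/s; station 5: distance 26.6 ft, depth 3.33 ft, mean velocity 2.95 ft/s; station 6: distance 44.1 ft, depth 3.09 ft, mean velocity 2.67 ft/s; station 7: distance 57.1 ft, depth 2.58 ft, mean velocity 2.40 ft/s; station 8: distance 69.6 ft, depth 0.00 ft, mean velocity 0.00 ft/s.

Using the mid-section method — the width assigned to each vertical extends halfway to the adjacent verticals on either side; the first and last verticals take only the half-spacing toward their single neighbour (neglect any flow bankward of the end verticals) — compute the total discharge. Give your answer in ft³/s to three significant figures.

w_2 = (14.0 − 0.0)/2 = 7 ft; q_2 = 2.49 × 1.97 × 7 = 34.34 ft³/s
w_3 = (19.3 − 8.2)/2 = 5.55 ft; q_3 = 2.81 × 1.87 × 5.55 = 29.16 ft³/s
w_4 = (26.6 − 14.0)/2 = 6.3 ft; q_4 = 3.25 × 2.89 × 6.3 = 59.17 ft³/s
w_5 = (44.1 − 19.3)/2 = 12.4 ft; q_5 = 2.95 × 3.33 × 12.4 = 121.8 ft³/s
w_6 = (57.1 − 26.6)/2 = 15.25 ft; q_6 = 2.67 × 3.09 × 15.25 = 125.8 ft³/s
w_7 = (69.6 − 44.1)/2 = 12.75 ft; q_7 = 2.40 × 2.58 × 12.75 = 78.95 ft³/s
Stations 1, 8 contribute zero (depth or velocity is 0).
Q = Σ qᵢ = 449.2 ft³/s

449 ft³/s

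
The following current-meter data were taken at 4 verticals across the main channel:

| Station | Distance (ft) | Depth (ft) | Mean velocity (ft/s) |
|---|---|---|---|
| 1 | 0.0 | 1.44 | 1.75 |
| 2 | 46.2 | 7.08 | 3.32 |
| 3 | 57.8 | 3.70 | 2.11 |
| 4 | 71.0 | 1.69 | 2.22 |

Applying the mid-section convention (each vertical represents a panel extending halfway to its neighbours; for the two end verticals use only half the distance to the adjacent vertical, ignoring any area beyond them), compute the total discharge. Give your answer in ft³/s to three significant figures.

w_1 = (46.2 − 0.0)/2 = 23.1 ft; q_1 = 1.75 × 1.44 × 23.1 = 58.21 ft³/s
w_2 = (57.8 − 0.0)/2 = 28.9 ft; q_2 = 3.32 × 7.08 × 28.9 = 679.3 ft³/s
w_3 = (71.0 − 46.2)/2 = 12.4 ft; q_3 = 2.11 × 3.70 × 12.4 = 96.81 ft³/s
w_4 = (71.0 − 57.8)/2 = 6.6 ft; q_4 = 2.22 × 1.69 × 6.6 = 24.76 ft³/s
Q = Σ qᵢ = 859.1 ft³/s

859 ft³/s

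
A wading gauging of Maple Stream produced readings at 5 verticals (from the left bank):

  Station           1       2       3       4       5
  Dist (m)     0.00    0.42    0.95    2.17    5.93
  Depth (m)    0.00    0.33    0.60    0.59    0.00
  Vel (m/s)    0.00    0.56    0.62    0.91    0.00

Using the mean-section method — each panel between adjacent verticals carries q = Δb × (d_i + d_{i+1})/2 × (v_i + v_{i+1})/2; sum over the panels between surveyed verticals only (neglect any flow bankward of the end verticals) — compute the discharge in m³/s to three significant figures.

1.22 m³/s

Panel 1-2: Δb = 0.42 m, d̄ = (0.00+0.33)/2 = 0.165, v̄ = (0.00+0.56)/2 = 0.28 → q = 0.42×0.165×0.28 = 0.01940 m³/s
Panel 2-3: Δb = 0.53 m, d̄ = (0.33+0.60)/2 = 0.465, v̄ = (0.56+0.62)/2 = 0.59 → q = 0.53×0.465×0.59 = 0.1454 m³/s
Panel 3-4: Δb = 1.22 m, d̄ = (0.60+0.59)/2 = 0.595, v̄ = (0.62+0.91)/2 = 0.765 → q = 1.22×0.595×0.765 = 0.5553 m³/s
Panel 4-5: Δb = 3.76 m, d̄ = (0.59+0.00)/2 = 0.295, v̄ = (0.91+0.00)/2 = 0.455 → q = 3.76×0.295×0.455 = 0.5047 m³/s
Q = Σ q = 1.225 m³/s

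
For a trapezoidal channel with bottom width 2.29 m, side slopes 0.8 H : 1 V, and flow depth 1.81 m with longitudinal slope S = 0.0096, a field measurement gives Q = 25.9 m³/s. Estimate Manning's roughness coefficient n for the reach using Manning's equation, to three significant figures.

A = (b + z·y)·y = (2.29 + 0.8×1.81)×1.81 = 6.766 m²
P = b + 2y√(1+z²) = 2.29 + 2×1.81×√(1+0.8²) = 6.926 m
R = A/P = 6.766/6.926 = 0.9769 m
n = (1/Q)·A·R^(2/3)·S^(1/2) = (1/25.9) × 6.766 × 0.9845 × 0.09798 = 0.02520

0.0252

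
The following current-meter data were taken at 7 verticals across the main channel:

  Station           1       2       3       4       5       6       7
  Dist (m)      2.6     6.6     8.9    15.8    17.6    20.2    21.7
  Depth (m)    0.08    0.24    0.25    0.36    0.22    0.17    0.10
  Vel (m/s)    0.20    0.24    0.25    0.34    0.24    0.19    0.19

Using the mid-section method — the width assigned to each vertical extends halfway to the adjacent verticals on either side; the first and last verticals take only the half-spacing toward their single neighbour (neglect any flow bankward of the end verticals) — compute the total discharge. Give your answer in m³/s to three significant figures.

1.23 m³/s

w_1 = (6.6 − 2.6)/2 = 2 m; q_1 = 0.20 × 0.08 × 2 = 0.03200 m³/s
w_2 = (8.9 − 2.6)/2 = 3.15 m; q_2 = 0.24 × 0.24 × 3.15 = 0.1814 m³/s
w_3 = (15.8 − 6.6)/2 = 4.6 m; q_3 = 0.25 × 0.25 × 4.6 = 0.2875 m³/s
w_4 = (17.6 − 8.9)/2 = 4.35 m; q_4 = 0.34 × 0.36 × 4.35 = 0.5324 m³/s
w_5 = (20.2 − 15.8)/2 = 2.2 m; q_5 = 0.24 × 0.22 × 2.2 = 0.1162 m³/s
w_6 = (21.7 − 17.6)/2 = 2.05 m; q_6 = 0.19 × 0.17 × 2.05 = 0.06622 m³/s
w_7 = (21.7 − 20.2)/2 = 0.75 m; q_7 = 0.19 × 0.10 × 0.75 = 0.01425 m³/s
Q = Σ qᵢ = 1.230 m³/s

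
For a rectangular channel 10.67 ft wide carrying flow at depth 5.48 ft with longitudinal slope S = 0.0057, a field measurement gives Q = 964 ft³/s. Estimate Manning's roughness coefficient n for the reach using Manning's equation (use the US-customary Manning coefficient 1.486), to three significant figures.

A = b·y = 10.67 × 5.48 = 58.47 ft²
P = b + 2y = 10.67 + 2×5.48 = 21.63 ft
R = A/P = 58.47/21.63 = 2.703 ft
n = (1.486/Q)·A·R^(2/3)·S^(1/2) = (1.486/964) × 58.47 × 1.941 × 0.07550 = 0.01321

0.0132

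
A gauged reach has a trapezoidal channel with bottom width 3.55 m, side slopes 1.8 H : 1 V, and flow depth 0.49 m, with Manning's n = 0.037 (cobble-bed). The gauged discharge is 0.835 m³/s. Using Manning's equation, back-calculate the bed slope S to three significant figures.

A = (b + z·y)·y = (3.55 + 1.8×0.49)×0.49 = 2.172 m²
P = b + 2y√(1+z²) = 3.55 + 2×0.49×√(1+1.8²) = 5.568 m
R = A/P = 2.172/5.568 = 0.3900 m
S = (Q·n / (1·A·R^(2/3)))² = (0.835×0.037 / (1×2.172×0.5338))² = 0.0007102

0.000710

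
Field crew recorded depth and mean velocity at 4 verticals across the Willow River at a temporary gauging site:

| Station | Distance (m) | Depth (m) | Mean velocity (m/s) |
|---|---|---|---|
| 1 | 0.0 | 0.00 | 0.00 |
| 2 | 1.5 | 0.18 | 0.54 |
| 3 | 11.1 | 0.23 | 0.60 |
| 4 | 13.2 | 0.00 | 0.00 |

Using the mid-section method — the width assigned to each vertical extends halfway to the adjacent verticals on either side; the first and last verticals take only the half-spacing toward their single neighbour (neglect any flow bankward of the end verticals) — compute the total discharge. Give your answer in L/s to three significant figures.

w_2 = (11.1 − 0.0)/2 = 5.55 m; q_2 = 0.54 × 0.18 × 5.55 = 0.5395 m³/s
w_3 = (13.2 − 1.5)/2 = 5.85 m; q_3 = 0.60 × 0.23 × 5.85 = 0.8073 m³/s
Stations 1, 4 contribute zero (depth or velocity is 0).
Q = Σ qᵢ = 1.347 m³/s
= 1.347 × 1000 = 1347 L/s

1350 L/s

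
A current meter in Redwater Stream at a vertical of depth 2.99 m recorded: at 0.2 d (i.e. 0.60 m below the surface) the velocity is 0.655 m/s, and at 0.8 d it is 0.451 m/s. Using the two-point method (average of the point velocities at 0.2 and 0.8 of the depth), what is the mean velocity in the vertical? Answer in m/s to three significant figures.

v̄ = (0.655 + 0.451) / 2 = 0.5530 m/s

0.553 m/s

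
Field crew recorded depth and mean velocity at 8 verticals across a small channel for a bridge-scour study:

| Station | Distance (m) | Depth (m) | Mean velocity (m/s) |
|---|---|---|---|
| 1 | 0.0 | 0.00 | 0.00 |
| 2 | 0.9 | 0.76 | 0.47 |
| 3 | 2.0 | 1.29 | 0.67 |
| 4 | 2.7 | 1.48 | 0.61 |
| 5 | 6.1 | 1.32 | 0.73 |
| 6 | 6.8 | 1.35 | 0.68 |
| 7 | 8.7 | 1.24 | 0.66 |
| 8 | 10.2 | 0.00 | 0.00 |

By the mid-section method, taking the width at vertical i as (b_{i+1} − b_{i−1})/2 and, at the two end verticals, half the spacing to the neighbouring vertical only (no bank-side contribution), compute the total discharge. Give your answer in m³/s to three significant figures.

7.55 m³/s

w_2 = (2.0 − 0.0)/2 = 1 m; q_2 = 0.47 × 0.76 × 1 = 0.3572 m³/s
w_3 = (2.7 − 0.9)/2 = 0.9 m; q_3 = 0.67 × 1.29 × 0.9 = 0.7779 m³/s
w_4 = (6.1 − 2.0)/2 = 2.05 m; q_4 = 0.61 × 1.48 × 2.05 = 1.851 m³/s
w_5 = (6.8 − 2.7)/2 = 2.05 m; q_5 = 0.73 × 1.32 × 2.05 = 1.975 m³/s
w_6 = (8.7 − 6.1)/2 = 1.3 m; q_6 = 0.68 × 1.35 × 1.3 = 1.193 m³/s
w_7 = (10.2 − 6.8)/2 = 1.7 m; q_7 = 0.66 × 1.24 × 1.7 = 1.391 m³/s
Stations 1, 8 contribute zero (depth or velocity is 0).
Q = Σ qᵢ = 7.546 m³/s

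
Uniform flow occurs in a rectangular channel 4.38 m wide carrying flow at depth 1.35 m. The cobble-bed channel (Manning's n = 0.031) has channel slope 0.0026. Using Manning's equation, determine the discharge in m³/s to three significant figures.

8.63 m³/s

A = b·y = 4.38 × 1.35 = 5.913 m²
P = b + 2y = 4.38 + 2×1.35 = 7.080 m
R = A/P = 5.913/7.080 = 0.8352 m
Q = (1/n)·A·R^(2/3)·S^(1/2) = (1/0.031) × 5.913 × 0.8352^(2/3) × 0.0026^(1/2) = 8.625 m³/s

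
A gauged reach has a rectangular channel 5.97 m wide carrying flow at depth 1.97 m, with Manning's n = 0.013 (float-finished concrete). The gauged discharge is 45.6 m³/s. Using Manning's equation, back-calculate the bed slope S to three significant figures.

A = b·y = 5.97 × 1.97 = 11.76 m²
P = b + 2y = 5.97 + 2×1.97 = 9.910 m
R = A/P = 11.76/9.910 = 1.187 m
S = (Q·n / (1·A·R^(2/3)))² = (45.6×0.013 / (1×11.76×1.121))² = 0.002022

0.00202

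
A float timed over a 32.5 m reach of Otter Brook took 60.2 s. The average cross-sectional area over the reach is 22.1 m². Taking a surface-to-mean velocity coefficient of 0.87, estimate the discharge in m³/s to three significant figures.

10.4 m³/s

v_surface = L / t̄ = 32.5 / 60.2 = 0.5399 m/s
v_mean = 0.87 × 0.5399 = 0.4697 m/s
Q = A × v_mean = 22.1 × 0.4697 = 10.38 m³/s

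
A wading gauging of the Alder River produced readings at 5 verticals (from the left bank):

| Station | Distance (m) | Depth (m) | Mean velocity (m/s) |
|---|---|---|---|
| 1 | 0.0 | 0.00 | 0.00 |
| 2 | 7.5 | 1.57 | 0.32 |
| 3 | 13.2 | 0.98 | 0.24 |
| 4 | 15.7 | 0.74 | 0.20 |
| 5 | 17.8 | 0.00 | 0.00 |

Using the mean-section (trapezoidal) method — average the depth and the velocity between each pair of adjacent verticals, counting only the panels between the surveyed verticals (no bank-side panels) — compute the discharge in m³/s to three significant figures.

3.53 m³/s

Panel 1-2: Δb = 7.5 m, d̄ = (0.00+1.57)/2 = 0.785, v̄ = (0.00+0.32)/2 = 0.16 → q = 7.5×0.785×0.16 = 0.9420 m³/s
Panel 2-3: Δb = 5.7 m, d̄ = (1.57+0.98)/2 = 1.275, v̄ = (0.32+0.24)/2 = 0.28 → q = 5.7×1.275×0.28 = 2.035 m³/s
Panel 3-4: Δb = 2.5 m, d̄ = (0.98+0.74)/2 = 0.86, v̄ = (0.24+0.20)/2 = 0.22 → q = 2.5×0.86×0.22 = 0.4730 m³/s
Panel 4-5: Δb = 2.1 m, d̄ = (0.74+0.00)/2 = 0.37, v̄ = (0.20+0.00)/2 = 0.1 → q = 2.1×0.37×0.1 = 0.07770 m³/s
Q = Σ q = 3.528 m³/s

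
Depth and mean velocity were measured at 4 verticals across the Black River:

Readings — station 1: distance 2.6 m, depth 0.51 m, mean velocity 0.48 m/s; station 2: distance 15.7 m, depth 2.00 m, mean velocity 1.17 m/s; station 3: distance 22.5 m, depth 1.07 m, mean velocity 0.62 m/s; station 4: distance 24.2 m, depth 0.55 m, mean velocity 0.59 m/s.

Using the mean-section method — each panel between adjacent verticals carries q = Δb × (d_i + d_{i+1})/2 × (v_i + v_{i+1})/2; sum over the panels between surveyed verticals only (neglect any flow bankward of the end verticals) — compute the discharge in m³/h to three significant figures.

Panel 1-2: Δb = 13.1 m, d̄ = (0.51+2.00)/2 = 1.255, v̄ = (0.48+1.17)/2 = 0.825 → q = 13.1×1.255×0.825 = 13.56 m³/s
Panel 2-3: Δb = 6.8 m, d̄ = (2.00+1.07)/2 = 1.535, v̄ = (1.17+0.62)/2 = 0.895 → q = 6.8×1.535×0.895 = 9.342 m³/s
Panel 3-4: Δb = 1.7 m, d̄ = (1.07+0.55)/2 = 0.81, v̄ = (0.62+0.59)/2 = 0.605 → q = 1.7×0.81×0.605 = 0.8331 m³/s
Q = Σ q = 23.74 m³/s
= 23.74 × 3600 = 85460 m³/h

85500 m³/h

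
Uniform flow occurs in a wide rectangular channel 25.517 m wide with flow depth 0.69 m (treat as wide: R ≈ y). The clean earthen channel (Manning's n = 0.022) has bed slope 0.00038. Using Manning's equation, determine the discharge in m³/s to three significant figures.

A = b·y = 25.517 × 0.69 = 17.61 m²
Wide channel: R ≈ y = 0.69 m
Q = (1/n)·A·R^(2/3)·S^(1/2) = (1/0.022) × 17.61 × 0.6900^(2/3) × 0.00038^(1/2) = 12.18 m³/s

12.2 m³/s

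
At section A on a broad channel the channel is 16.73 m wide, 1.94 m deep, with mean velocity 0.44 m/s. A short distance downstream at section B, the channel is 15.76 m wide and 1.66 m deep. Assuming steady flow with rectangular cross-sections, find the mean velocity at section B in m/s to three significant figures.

Q = A₁V₁ = (16.73×1.94) × 0.44 = 14.28 m³/s
A₂ = 15.76 × 1.66 = 26.16 m²
V₂ = Q/A₂ = 14.28/26.16 = 0.5459 m/s

0.546 m/s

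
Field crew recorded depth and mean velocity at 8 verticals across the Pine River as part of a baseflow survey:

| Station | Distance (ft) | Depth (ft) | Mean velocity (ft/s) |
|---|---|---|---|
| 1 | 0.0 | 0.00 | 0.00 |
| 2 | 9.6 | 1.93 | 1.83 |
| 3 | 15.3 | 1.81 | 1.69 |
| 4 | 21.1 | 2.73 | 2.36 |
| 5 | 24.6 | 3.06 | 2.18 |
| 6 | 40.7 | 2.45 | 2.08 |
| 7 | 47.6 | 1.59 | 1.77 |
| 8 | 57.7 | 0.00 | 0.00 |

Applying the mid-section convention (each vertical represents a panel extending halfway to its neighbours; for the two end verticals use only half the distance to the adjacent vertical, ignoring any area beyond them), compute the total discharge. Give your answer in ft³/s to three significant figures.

222 ft³/s

w_2 = (15.3 − 0.0)/2 = 7.65 ft; q_2 = 1.83 × 1.93 × 7.65 = 27.02 ft³/s
w_3 = (21.1 − 9.6)/2 = 5.75 ft; q_3 = 1.69 × 1.81 × 5.75 = 17.59 ft³/s
w_4 = (24.6 − 15.3)/2 = 4.65 ft; q_4 = 2.36 × 2.73 × 4.65 = 29.96 ft³/s
w_5 = (40.7 − 21.1)/2 = 9.8 ft; q_5 = 2.18 × 3.06 × 9.8 = 65.37 ft³/s
w_6 = (47.6 − 24.6)/2 = 11.5 ft; q_6 = 2.08 × 2.45 × 11.5 = 58.60 ft³/s
w_7 = (57.7 − 40.7)/2 = 8.5 ft; q_7 = 1.77 × 1.59 × 8.5 = 23.92 ft³/s
Stations 1, 8 contribute zero (depth or velocity is 0).
Q = Σ qᵢ = 222.5 ft³/s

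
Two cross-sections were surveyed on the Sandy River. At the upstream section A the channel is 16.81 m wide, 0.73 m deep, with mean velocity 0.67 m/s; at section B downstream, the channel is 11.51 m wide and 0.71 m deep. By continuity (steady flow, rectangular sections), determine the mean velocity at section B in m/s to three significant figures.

1.01 m/s

Q = A₁V₁ = (16.81×0.73) × 0.67 = 8.222 m³/s
A₂ = 11.51 × 0.71 = 8.172 m²
V₂ = Q/A₂ = 8.222/8.172 = 1.006 m/s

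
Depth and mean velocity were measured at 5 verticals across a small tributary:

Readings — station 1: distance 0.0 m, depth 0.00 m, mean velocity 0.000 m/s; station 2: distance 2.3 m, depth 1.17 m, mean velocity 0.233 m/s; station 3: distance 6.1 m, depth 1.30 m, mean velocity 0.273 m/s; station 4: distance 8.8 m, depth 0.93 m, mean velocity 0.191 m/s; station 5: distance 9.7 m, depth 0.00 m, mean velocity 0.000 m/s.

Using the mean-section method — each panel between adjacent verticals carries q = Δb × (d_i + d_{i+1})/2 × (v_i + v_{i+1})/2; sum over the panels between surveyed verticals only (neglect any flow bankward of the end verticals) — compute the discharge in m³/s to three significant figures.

2.08 m³/s

Panel 1-2: Δb = 2.3 m, d̄ = (0.00+1.17)/2 = 0.585, v̄ = (0.000+0.233)/2 = 0.1165 → q = 2.3×0.585×0.1165 = 0.1568 m³/s
Panel 2-3: Δb = 3.8 m, d̄ = (1.17+1.30)/2 = 1.235, v̄ = (0.233+0.273)/2 = 0.253 → q = 3.8×1.235×0.253 = 1.187 m³/s
Panel 3-4: Δb = 2.7 m, d̄ = (1.30+0.93)/2 = 1.115, v̄ = (0.273+0.191)/2 = 0.232 → q = 2.7×1.115×0.232 = 0.6984 m³/s
Panel 4-5: Δb = 0.9 m, d̄ = (0.93+0.00)/2 = 0.465, v̄ = (0.191+0.000)/2 = 0.0955 → q = 0.9×0.465×0.0955 = 0.03997 m³/s
Q = Σ q = 2.082 m³/s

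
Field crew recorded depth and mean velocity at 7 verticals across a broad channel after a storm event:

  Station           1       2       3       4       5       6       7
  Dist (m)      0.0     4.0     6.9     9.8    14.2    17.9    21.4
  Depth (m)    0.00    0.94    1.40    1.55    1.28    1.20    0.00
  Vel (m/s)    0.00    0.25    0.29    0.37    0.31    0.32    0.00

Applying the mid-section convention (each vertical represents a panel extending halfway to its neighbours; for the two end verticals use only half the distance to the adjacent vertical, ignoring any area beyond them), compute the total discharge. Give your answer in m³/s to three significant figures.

7.07 m³/s

w_2 = (6.9 − 0.0)/2 = 3.45 m; q_2 = 0.25 × 0.94 × 3.45 = 0.8108 m³/s
w_3 = (9.8 − 4.0)/2 = 2.9 m; q_3 = 0.29 × 1.40 × 2.9 = 1.177 m³/s
w_4 = (14.2 − 6.9)/2 = 3.65 m; q_4 = 0.37 × 1.55 × 3.65 = 2.093 m³/s
w_5 = (17.9 − 9.8)/2 = 4.05 m; q_5 = 0.31 × 1.28 × 4.05 = 1.607 m³/s
w_6 = (21.4 − 14.2)/2 = 3.6 m; q_6 = 0.32 × 1.20 × 3.6 = 1.382 m³/s
Stations 1, 7 contribute zero (depth or velocity is 0).
Q = Σ qᵢ = 7.071 m³/s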